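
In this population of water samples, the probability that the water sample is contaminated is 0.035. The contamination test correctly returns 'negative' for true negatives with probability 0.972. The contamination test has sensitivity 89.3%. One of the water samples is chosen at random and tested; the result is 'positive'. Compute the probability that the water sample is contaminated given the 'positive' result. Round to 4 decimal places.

Write H for 'the water sample is contaminated'. Prior odds H:¬H = 0.035/0.965 = 0.036269. For the 'positive' outcome, the likelihood ratio is 0.893/0.028 = 31.893.
Posterior odds = 0.036269 × 31.893 = 1.1567, so P(H|E) = 1.1567/(1+1.1567) = 0.5363.

P(H | E) ≈ 0.5363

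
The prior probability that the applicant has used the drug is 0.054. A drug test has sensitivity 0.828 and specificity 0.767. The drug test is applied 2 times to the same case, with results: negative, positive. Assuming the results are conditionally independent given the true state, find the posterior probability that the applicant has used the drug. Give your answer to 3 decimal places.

Let H be the event that the applicant has used the drug; start with P(H) = 0.054. P('positive'|H) = 0.828, P('positive'|¬H) = 0.233.
Update on result 1 ('negative'): P(H) ← 0.172·0.0540 / (0.172·0.0540 + 0.767·0.9460) = 0.0092880/0.73487 = 0.0126.
Update on result 2 ('positive'): P(H) ← 0.828·0.0126 / (0.828·0.0126 + 0.233·0.9874) = 0.010465/0.24052 = 0.0435.

Posterior P(H) ≈ 0.044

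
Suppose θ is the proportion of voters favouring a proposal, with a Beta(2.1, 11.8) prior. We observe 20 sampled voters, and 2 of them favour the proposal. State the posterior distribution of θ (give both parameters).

Observing 2 successes and 18 failures updates Beta(2.1, 11.8) by adding the success and failure counts to the two shape parameters: α = 2.1+2 = 4.1, β = 11.8+18 = 29.8.

Posterior: Beta(4.1, 29.8)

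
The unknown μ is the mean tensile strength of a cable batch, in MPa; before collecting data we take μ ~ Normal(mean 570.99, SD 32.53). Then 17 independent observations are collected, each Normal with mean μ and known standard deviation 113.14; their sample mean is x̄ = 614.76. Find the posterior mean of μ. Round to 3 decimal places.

Posterior mean ≈ 596.563

With known σ, the Normal prior is conjugate. Weight on the data is w = (n/σ²)/(n/σ² + 1/τ₀²) = 0.00132806/(0.00132806+0.00094500) = 0.58426.
Posterior mean = w·x̄ + (1−w)·μ₀ = 0.58426·614.76 + 0.41574·570.99 = 596.563.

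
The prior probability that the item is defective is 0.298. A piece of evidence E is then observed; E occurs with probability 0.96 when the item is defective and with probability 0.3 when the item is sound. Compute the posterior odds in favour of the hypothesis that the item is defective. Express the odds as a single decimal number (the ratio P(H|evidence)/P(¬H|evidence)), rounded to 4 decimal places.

Prior odds = 0.298/(1−0.298) = 0.42450. In log-odds, ln(0.42450) = -0.85684.
Add log likelihood ratio: ln(3.2000) = 1.1632.
Posterior log-odds = 0.30631, so posterior odds = exp(0.30631) = 1.3584.

Posterior odds ≈ 1.3584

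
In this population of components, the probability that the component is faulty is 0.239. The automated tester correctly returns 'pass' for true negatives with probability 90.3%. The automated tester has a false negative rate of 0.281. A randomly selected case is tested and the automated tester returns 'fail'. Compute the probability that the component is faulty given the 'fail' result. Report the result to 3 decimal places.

Let H be the event that the component is faulty. P(H) = 0.239, so P(¬H) = 0.761. With E the 'fail' result, P(E|H) = 0.719 and P(E|¬H) = 0.097.
P(E) = 0.719·0.239 + 0.097·0.761 = 0.17184 + 0.073817 = 0.24566.
By Bayes' theorem, P(H|E) = 0.17184 / 0.24566 = 0.700.

P(H | E) ≈ 0.700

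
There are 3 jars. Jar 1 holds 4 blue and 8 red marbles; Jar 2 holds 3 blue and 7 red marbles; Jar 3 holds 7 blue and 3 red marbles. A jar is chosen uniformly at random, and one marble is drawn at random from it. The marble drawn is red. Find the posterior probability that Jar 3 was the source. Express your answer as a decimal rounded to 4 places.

Posterior probability ≈ 0.1800

Tabulate prior·likelihood by source: [1] prior 0.333333, lik 0.6667, product 0.2222; [2] prior 0.333333, lik 0.7, product 0.2333; [3] prior 0.333333, lik 0.3, product 0.1000.
Normalizing constant = 0.55556; the posterior for Jar 3 is its product over the sum, 0.1000/0.55556 = 0.1800.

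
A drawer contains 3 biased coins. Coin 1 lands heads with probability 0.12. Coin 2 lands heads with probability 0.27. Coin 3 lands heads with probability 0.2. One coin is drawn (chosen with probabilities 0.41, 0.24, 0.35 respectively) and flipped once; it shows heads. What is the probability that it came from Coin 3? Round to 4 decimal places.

Posterior probability ≈ 0.3804

P(heads|C1) = 0.12; P(heads|C2) = 0.27; P(heads|C3) = 0.2.
Prior × likelihood for each source: 0.41·0.12=0.04920, 0.24·0.27=0.06480, 0.35·0.2=0.07000. Summing gives P(heads) = 0.18400.
P(Coin 3 | heads) = 0.07000 / 0.18400 = 0.3804.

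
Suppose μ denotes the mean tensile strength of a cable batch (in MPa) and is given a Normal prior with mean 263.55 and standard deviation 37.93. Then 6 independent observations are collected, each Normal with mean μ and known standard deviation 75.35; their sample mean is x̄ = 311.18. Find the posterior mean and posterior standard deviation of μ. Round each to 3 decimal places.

With known σ, the Normal prior is conjugate. Weight on the data is w = (n/σ²)/(n/σ² + 1/τ₀²) = 0.00105678/(0.00105678+0.00069508) = 0.60323.
Posterior mean = w·x̄ + (1−w)·μ₀ = 0.60323·311.18 + 0.39677·263.55 = 292.282. Posterior variance = 1/(0.00105678+0.00069508) = 570.822, so SD = 23.892.

Posterior mean ≈ 292.282; posterior SD ≈ 23.892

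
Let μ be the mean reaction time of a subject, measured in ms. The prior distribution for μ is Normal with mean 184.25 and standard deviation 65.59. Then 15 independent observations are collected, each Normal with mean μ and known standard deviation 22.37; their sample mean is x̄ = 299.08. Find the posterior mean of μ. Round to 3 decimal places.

Posterior mean ≈ 298.196

With known σ, the Normal prior is conjugate. Weight on the data is w = (n/σ²)/(n/σ² + 1/τ₀²) = 0.0299750/(0.0299750+0.00023245) = 0.99230.
Posterior mean = w·x̄ + (1−w)·μ₀ = 0.99230·299.08 + 0.0076950·184.25 = 298.196.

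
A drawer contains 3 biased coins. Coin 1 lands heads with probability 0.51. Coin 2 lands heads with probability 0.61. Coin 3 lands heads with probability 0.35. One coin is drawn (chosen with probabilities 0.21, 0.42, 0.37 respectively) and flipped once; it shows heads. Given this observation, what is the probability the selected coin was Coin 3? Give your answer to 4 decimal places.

P(heads|C1) = 0.51; P(heads|C2) = 0.61; P(heads|C3) = 0.35.
Prior × likelihood for each source: 0.21·0.51=0.1071, 0.42·0.61=0.2562, 0.37·0.35=0.1295. Summing gives P(heads) = 0.49280.
P(Coin 3 | heads) = 0.1295 / 0.49280 = 0.2628.

Posterior probability ≈ 0.2628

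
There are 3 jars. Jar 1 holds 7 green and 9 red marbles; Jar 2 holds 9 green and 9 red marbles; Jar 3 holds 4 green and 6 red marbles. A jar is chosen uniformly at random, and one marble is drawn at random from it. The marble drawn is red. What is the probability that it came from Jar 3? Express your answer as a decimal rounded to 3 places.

Tabulate prior·likelihood by source: [1] prior 0.333333, lik 0.5625, product 0.1875; [2] prior 0.333333, lik 0.5, product 0.1667; [3] prior 0.333333, lik 0.6, product 0.2000.
Normalizing constant = 0.55417; the posterior for Jar 3 is its product over the sum, 0.2000/0.55417 = 0.361.

Posterior probability ≈ 0.361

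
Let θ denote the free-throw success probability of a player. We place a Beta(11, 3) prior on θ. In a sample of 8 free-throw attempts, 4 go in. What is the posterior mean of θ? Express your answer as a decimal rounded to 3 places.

Posterior mean ≈ 0.682

Observing 4 successes and 4 failures updates Beta(11, 3) by adding the success and failure counts to the two shape parameters: α = 11+4 = 15, β = 3+4 = 7.
Posterior mean = α/(α+β) = 15/22 = 0.682.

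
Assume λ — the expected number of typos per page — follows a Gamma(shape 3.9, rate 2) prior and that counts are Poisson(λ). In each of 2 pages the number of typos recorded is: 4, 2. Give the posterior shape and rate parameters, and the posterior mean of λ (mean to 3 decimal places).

Posterior: Gamma(shape=9.9, rate=4); mean ≈ 2.475

The Poisson likelihood adds the total count to the shape and the number of exposure periods to the rate. Here ∑xᵢ = 6 and n = 2, so shape 3.9→9.9 and rate 2→4.
E[λ | data] = 9.9/4 = 2.475.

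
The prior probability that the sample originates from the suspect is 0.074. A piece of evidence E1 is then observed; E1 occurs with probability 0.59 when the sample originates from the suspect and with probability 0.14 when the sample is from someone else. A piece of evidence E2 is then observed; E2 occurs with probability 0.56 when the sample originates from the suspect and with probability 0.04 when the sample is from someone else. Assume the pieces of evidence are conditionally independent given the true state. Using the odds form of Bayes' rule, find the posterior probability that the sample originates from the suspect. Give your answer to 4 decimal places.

Prior odds = 0.074/(1−0.074) = 0.079914.
Likelihood ratio for E1 = 0.59/0.14 = 4.2143.
Likelihood ratio for E2 = 0.56/0.04 = 14.000.
Posterior odds = prior odds × LR₁ × LR₂ = 4.7149.
Posterior probability = odds/(1+odds) = 4.7149/5.7149 = 0.8250.

Posterior probability ≈ 0.8250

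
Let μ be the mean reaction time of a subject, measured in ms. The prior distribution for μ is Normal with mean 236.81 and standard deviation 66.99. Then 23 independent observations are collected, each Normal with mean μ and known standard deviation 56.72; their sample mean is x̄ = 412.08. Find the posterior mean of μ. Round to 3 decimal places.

Posterior mean ≈ 406.782

With known σ, the Normal prior is conjugate. Weight on the data is w = (n/σ²)/(n/σ² + 1/τ₀²) = 0.00714917/(0.00714917+0.00022283) = 0.96977.
Posterior mean = w·x̄ + (1−w)·μ₀ = 0.96977·412.08 + 0.030227·236.81 = 406.782.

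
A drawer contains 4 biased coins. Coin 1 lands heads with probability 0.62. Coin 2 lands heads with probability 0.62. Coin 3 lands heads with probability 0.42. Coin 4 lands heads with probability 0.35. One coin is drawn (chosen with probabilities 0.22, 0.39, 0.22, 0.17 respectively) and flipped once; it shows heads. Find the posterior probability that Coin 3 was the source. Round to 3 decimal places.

P(heads|C1) = 0.62; P(heads|C2) = 0.62; P(heads|C3) = 0.42; P(heads|C4) = 0.35.
Prior × likelihood for each source: 0.22·0.62=0.1364, 0.39·0.62=0.2418, 0.22·0.42=0.09240, 0.17·0.35=0.05950. Summing gives P(heads) = 0.53010.
P(Coin 3 | heads) = 0.09240 / 0.53010 = 0.174.

Posterior probability ≈ 0.174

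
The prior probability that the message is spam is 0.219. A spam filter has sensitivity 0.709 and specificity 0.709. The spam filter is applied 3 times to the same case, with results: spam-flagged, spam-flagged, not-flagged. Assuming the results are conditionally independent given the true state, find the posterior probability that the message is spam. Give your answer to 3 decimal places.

Let H be the event that the message is spam; start with P(H) = 0.219. P('spam-flagged'|H) = 0.709, P('spam-flagged'|¬H) = 0.291.
Update on result 1 ('spam-flagged'): P(H) ← 0.709·0.2190 / (0.709·0.2190 + 0.291·0.7810) = 0.15527/0.38254 = 0.4059.
Update on result 2 ('spam-flagged'): P(H) ← 0.709·0.4059 / (0.709·0.4059 + 0.291·0.5941) = 0.28778/0.46066 = 0.6247.
Update on result 3 ('not-flagged'): P(H) ← 0.291·0.6247 / (0.291·0.6247 + 0.709·0.3753) = 0.18179/0.44787 = 0.4059.

Posterior P(H) ≈ 0.406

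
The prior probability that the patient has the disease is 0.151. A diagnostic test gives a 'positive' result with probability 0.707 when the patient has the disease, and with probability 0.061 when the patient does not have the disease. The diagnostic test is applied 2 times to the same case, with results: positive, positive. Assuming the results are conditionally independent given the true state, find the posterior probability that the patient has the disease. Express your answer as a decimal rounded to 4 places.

With H the event that the patient has the disease, the joint likelihood of the observed sequence is P(data|H) = 0.707·0.707 = 0.49985 and P(data|¬H) = 0.061·0.061 = 0.0037210.
Bayes: P(H|data) = 0.151·0.49985 / (0.151·0.49985 + 0.849·0.0037210) = 0.075477/0.078636 = 0.9598.

Posterior P(H) ≈ 0.9598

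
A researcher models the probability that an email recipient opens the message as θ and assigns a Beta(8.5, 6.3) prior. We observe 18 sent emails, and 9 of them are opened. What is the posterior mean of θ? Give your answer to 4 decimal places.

Observing 9 successes and 9 failures updates Beta(8.5, 6.3) by adding the success and failure counts to the two shape parameters: α = 8.5+9 = 17.5, β = 6.3+9 = 15.3.
E[θ | data] = 17.5/(17.5+15.3) = 0.5335.

Posterior mean ≈ 0.5335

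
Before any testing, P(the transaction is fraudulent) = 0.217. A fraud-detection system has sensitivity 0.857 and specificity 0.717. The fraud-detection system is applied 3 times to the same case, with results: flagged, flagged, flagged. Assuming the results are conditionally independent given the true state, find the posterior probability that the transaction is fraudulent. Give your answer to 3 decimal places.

Posterior P(H) ≈ 0.885

Let H be the event that the transaction is fraudulent; start with P(H) = 0.217. P('flagged'|H) = 0.857, P('flagged'|¬H) = 0.283.
Update on result 1 ('flagged'): P(H) ← 0.857·0.2170 / (0.857·0.2170 + 0.283·0.7830) = 0.18597/0.40756 = 0.4563.
Update on result 2 ('flagged'): P(H) ← 0.857·0.4563 / (0.857·0.4563 + 0.283·0.5437) = 0.39105/0.54492 = 0.7176.
Update on result 3 ('flagged'): P(H) ← 0.857·0.7176 / (0.857·0.7176 + 0.283·0.2824) = 0.61501/0.69492 = 0.8850.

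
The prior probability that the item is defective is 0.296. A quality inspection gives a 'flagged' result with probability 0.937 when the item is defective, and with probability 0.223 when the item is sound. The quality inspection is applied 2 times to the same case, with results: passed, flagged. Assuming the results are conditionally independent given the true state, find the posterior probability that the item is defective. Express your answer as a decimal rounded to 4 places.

Posterior P(H) ≈ 0.1253

With H the event that the item is defective, the joint likelihood of the observed sequence is P(data|H) = 0.063·0.937 = 0.059031 and P(data|¬H) = 0.777·0.223 = 0.17327.
Bayes: P(H|data) = 0.296·0.059031 / (0.296·0.059031 + 0.704·0.17327) = 0.017473/0.13946 = 0.1253.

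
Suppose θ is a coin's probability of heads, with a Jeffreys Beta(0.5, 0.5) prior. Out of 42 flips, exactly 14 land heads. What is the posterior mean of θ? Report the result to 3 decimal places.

Posterior mean ≈ 0.337

The binomial likelihood is conjugate to the Beta prior: with 14 successes and 28 failures, the posterior is Beta(0.5+14, 0.5+28) = Beta(14.5, 28.5).
E[θ | data] = 14.5/(14.5+28.5) = 0.337.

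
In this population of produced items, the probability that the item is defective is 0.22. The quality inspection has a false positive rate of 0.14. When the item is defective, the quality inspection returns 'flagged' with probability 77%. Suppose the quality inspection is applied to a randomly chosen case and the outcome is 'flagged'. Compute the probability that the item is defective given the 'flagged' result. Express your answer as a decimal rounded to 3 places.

P(H | E) ≈ 0.608

Let H be the event that the item is defective. P(H) = 0.22, so P(¬H) = 0.78. With E the 'flagged' result, P(E|H) = 0.77 and P(E|¬H) = 0.14.
P(E) = 0.77·0.22 + 0.14·0.78 = 0.16940 + 0.10920 = 0.27860.
By Bayes' theorem, P(H|E) = 0.16940 / 0.27860 = 0.608.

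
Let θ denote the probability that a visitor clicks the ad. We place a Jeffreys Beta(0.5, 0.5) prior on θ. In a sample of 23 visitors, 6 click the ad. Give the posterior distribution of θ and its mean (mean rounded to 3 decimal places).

Posterior: Beta(6.5, 17.5); mean ≈ 0.271

The binomial likelihood is conjugate to the Beta prior: with 6 successes and 17 failures, the posterior is Beta(0.5+6, 0.5+17) = Beta(6.5, 17.5).
E[θ | data] = 6.5/(6.5+17.5) = 0.271.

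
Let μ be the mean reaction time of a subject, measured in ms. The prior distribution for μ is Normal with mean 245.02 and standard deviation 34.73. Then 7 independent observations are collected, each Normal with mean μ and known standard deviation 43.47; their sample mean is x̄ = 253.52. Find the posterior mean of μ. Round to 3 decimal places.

Posterior mean ≈ 251.966

With known σ, the Normal prior is conjugate. Weight on the data is w = (n/σ²)/(n/σ² + 1/τ₀²) = 0.00370441/(0.00370441+0.00082907) = 0.81712.
Posterior mean = w·x̄ + (1−w)·μ₀ = 0.81712·253.52 + 0.18288·245.02 = 251.966.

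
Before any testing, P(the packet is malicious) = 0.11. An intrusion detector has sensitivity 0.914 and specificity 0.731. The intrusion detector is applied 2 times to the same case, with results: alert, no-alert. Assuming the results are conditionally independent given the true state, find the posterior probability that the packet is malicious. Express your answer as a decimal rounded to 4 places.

Posterior P(H) ≈ 0.0471

With H the event that the packet is malicious, the joint likelihood of the observed sequence is P(data|H) = 0.914·0.086 = 0.078604 and P(data|¬H) = 0.269·0.731 = 0.19664.
Bayes: P(H|data) = 0.11·0.078604 / (0.11·0.078604 + 0.89·0.19664) = 0.0086464/0.18366 = 0.0471.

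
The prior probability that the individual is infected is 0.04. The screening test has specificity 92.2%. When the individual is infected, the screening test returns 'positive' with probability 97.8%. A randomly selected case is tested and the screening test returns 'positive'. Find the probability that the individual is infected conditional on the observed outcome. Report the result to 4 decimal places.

P(H | E) ≈ 0.3432

Let H be the event that the individual is infected. P(H) = 0.04, so P(¬H) = 0.96. With E the 'positive' result, P(E|H) = 0.978 and P(E|¬H) = 0.078.
P(E) = 0.978·0.04 + 0.078·0.96 = 0.039120 + 0.074880 = 0.11400.
By Bayes' theorem, P(H|E) = 0.039120 / 0.11400 = 0.3432.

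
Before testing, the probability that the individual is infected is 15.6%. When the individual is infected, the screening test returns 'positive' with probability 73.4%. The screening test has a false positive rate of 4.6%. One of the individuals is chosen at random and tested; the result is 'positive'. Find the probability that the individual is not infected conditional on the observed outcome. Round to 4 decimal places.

Let H be the event that the individual is infected. P(H) = 0.156, so P(¬H) = 0.844. With E the 'positive' result, P(E|H) = 0.734 and P(E|¬H) = 0.046.
P(E) = 0.734·0.156 + 0.046·0.844 = 0.11450 + 0.038824 = 0.15333.
By Bayes' theorem, P(H|E) = 0.11450 / 0.15333 = 0.7468. Hence P(¬H|E) = 1 − 0.7468 = 0.2532.

P(¬H | E) ≈ 0.2532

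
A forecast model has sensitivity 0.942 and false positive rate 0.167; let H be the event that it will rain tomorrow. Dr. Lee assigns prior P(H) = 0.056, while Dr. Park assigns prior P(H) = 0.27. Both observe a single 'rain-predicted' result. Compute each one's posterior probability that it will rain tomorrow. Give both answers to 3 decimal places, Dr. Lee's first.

The likelihood ratio for a 'rain-predicted' result is 0.942/0.167 = 5.6407.
Dr. Lee: prior odds 0.056/0.944 = 0.059322; posterior odds 0.33462; posterior probability 0.251.
Dr. Park: prior odds 0.27/0.73 = 0.36986; posterior odds 2.0863; posterior probability 0.676.

Dr. Lee: 0.251; Dr. Park: 0.676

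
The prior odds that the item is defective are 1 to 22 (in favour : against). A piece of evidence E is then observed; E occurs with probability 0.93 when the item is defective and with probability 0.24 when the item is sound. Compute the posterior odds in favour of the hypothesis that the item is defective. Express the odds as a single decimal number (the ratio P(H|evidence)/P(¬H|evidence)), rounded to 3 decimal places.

Posterior odds ≈ 0.176

Prior odds = 1/22 = 0.045455.
Likelihood ratio for E = 0.93/0.24 = 3.8750.
Posterior odds = prior odds × LR = 0.17614.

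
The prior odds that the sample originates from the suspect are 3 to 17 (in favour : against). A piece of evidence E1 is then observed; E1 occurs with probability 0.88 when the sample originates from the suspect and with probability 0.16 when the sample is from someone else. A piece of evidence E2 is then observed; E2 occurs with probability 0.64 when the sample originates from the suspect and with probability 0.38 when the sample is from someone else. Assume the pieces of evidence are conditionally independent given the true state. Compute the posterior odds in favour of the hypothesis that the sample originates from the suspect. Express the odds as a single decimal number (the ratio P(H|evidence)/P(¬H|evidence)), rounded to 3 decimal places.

Posterior odds ≈ 1.635

Prior odds = 3/17 = 0.17647. In log-odds, ln(0.17647) = -1.7346.
Add log likelihood ratios: ln(5.5000) + ln(1.6842) = 2.2260.
Posterior log-odds = 0.49144, so posterior odds = exp(0.49144) = 1.6347.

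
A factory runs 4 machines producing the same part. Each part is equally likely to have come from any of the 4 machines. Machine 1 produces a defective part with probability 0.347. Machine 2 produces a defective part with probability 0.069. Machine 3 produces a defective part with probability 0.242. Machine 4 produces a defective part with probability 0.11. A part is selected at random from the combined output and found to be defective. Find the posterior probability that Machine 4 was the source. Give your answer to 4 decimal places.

Posterior probability ≈ 0.1432

Tabulate prior·likelihood by source: [1] prior 0.25, lik 0.347, product 0.08675; [2] prior 0.25, lik 0.069, product 0.01725; [3] prior 0.25, lik 0.242, product 0.06050; [4] prior 0.25, lik 0.11, product 0.02750.
Normalizing constant = 0.19200; the posterior for Machine 4 is its product over the sum, 0.02750/0.19200 = 0.1432.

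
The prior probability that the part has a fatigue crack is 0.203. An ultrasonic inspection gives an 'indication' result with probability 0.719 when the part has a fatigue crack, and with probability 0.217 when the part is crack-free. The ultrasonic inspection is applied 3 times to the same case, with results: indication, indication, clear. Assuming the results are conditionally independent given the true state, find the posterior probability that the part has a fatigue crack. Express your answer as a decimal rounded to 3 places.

Posterior P(H) ≈ 0.501

With H the event that the part has a fatigue crack, the joint likelihood of the observed sequence is P(data|H) = 0.719·0.719·0.281 = 0.14527 and P(data|¬H) = 0.217·0.217·0.783 = 0.036871.
Bayes: P(H|data) = 0.203·0.14527 / (0.203·0.14527 + 0.797·0.036871) = 0.029489/0.058875 = 0.5009.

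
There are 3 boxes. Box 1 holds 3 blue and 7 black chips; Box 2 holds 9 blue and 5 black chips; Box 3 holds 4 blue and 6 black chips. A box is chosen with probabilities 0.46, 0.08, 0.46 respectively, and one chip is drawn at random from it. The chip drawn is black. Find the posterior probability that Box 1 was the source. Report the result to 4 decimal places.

Posterior probability ≈ 0.5139

Tabulate prior·likelihood by source: [1] prior 0.46, lik 0.7, product 0.3220; [2] prior 0.08, lik 0.3571, product 0.02857; [3] prior 0.46, lik 0.6, product 0.2760.
Normalizing constant = 0.62657; the posterior for Box 1 is its product over the sum, 0.3220/0.62657 = 0.5139.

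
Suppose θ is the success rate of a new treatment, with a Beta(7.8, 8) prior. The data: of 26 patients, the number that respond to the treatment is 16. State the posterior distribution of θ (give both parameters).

Observing 16 successes and 10 failures updates Beta(7.8, 8) by adding the success and failure counts to the two shape parameters: α = 7.8+16 = 23.8, β = 8+10 = 18.

Posterior: Beta(23.8, 18)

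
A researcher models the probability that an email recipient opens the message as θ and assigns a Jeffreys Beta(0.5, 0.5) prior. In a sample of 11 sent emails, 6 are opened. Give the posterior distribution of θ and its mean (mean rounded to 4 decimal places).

Observing 6 successes and 5 failures updates Beta(0.5, 0.5) by adding the success and failure counts to the two shape parameters: α = 0.5+6 = 6.5, β = 0.5+5 = 5.5.
E[θ | data] = 6.5/(6.5+5.5) = 0.5417.

Posterior: Beta(6.5, 5.5); mean ≈ 0.5417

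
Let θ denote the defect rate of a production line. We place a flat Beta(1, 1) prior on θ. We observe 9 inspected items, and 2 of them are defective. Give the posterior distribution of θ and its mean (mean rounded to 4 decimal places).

Posterior: Beta(3, 8); mean ≈ 0.2727

The binomial likelihood is conjugate to the Beta prior: with 2 successes and 7 failures, the posterior is Beta(1+2, 1+7) = Beta(3, 8).
E[θ | data] = 3/(3+8) = 0.2727.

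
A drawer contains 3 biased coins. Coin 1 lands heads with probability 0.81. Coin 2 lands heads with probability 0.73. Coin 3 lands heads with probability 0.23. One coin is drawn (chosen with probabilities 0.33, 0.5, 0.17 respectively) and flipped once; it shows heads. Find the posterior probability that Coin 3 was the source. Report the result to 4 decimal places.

Posterior probability ≈ 0.0582

P(heads|C1) = 0.81; P(heads|C2) = 0.73; P(heads|C3) = 0.23.
Prior × likelihood for each source: 0.33·0.81=0.2673, 0.5·0.73=0.3650, 0.17·0.23=0.03910. Summing gives P(heads) = 0.67140.
P(Coin 3 | heads) = 0.03910 / 0.67140 = 0.0582.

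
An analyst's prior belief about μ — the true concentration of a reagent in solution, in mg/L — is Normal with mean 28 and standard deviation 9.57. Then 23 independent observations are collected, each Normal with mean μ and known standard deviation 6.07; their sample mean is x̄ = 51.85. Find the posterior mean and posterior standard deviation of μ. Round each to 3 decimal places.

With known σ, the Normal prior is conjugate. Weight on the data is w = (n/σ²)/(n/σ² + 1/τ₀²) = 0.624238/(0.624238+0.0109188) = 0.98281.
Posterior mean = w·x̄ + (1−w)·μ₀ = 0.98281·51.85 + 0.017191·28 = 51.440. Posterior variance = 1/(0.624238+0.0109188) = 1.57441, so SD = 1.255.

Posterior mean ≈ 51.440; posterior SD ≈ 1.255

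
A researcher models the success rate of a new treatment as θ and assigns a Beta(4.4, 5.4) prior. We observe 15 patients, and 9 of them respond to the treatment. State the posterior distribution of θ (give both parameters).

Posterior: Beta(13.4, 11.4)

Observing 9 successes and 6 failures updates Beta(4.4, 5.4) by adding the success and failure counts to the two shape parameters: α = 4.4+9 = 13.4, β = 5.4+6 = 11.4.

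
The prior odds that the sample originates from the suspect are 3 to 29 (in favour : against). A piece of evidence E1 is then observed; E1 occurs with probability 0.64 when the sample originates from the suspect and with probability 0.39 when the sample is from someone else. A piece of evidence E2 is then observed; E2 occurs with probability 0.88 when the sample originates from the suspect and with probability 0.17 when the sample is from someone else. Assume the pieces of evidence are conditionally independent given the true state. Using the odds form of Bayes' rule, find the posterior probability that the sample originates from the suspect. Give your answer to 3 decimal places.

Posterior probability ≈ 0.468

Prior odds = 3/29 = 0.10345. In log-odds, ln(0.10345) = -2.2687.
Add log likelihood ratios: ln(1.6410) + ln(5.1765) = 2.1394.
Posterior log-odds = -0.12924, so posterior odds = exp(-0.12924) = 0.87876. Converting, P(H|E) = 0.87876/1.8788 = 0.468.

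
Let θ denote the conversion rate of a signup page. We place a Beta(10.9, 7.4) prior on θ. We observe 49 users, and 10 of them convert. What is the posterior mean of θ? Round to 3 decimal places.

Posterior mean ≈ 0.311

The binomial likelihood is conjugate to the Beta prior: with 10 successes and 39 failures, the posterior is Beta(10.9+10, 7.4+39) = Beta(20.9, 46.4).
Posterior mean = α/(α+β) = 20.9/67.3 = 0.311.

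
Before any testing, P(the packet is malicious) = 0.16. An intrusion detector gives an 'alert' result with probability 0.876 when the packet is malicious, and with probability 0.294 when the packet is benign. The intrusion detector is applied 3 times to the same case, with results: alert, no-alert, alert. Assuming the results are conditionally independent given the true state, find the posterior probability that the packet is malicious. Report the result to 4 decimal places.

With H the event that the packet is malicious, the joint likelihood of the observed sequence is P(data|H) = 0.876·0.124·0.876 = 0.095155 and P(data|¬H) = 0.294·0.706·0.294 = 0.061024.
Bayes: P(H|data) = 0.16·0.095155 / (0.16·0.095155 + 0.84·0.061024) = 0.015225/0.066485 = 0.2290.

Posterior P(H) ≈ 0.2290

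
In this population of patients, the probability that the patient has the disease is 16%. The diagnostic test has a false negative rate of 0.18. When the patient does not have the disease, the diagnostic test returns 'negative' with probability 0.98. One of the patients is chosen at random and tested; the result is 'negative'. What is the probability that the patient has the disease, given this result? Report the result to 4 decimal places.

P(H | E) ≈ 0.0338

Let H be the event that the patient has the disease. P(H) = 0.16, so P(¬H) = 0.84. With E the 'negative' result, P(E|H) = 0.18 and P(E|¬H) = 0.98.
P(E) = 0.18·0.16 + 0.98·0.84 = 0.028800 + 0.82320 = 0.85200.
By Bayes' theorem, P(H|E) = 0.028800 / 0.85200 = 0.0338.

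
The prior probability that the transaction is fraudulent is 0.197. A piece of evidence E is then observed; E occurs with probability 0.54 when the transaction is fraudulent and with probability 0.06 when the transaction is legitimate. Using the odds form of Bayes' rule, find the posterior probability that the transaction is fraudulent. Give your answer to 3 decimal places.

Prior odds = 0.197/(1−0.197) = 0.24533.
Likelihood ratio for E = 0.54/0.06 = 9.0000.
Posterior odds = prior odds × LR = 2.2080.
Posterior probability = odds/(1+odds) = 2.2080/3.2080 = 0.688.

Posterior probability ≈ 0.688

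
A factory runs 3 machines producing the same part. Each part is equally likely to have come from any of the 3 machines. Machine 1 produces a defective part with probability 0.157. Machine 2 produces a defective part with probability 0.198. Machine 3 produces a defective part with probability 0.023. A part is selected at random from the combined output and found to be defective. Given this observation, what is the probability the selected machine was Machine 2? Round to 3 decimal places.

Tabulate prior·likelihood by source: [1] prior 0.333333, lik 0.157, product 0.05233; [2] prior 0.333333, lik 0.198, product 0.06600; [3] prior 0.333333, lik 0.023, product 0.007667.
Normalizing constant = 0.12600; the posterior for Machine 2 is its product over the sum, 0.06600/0.12600 = 0.524.

Posterior probability ≈ 0.524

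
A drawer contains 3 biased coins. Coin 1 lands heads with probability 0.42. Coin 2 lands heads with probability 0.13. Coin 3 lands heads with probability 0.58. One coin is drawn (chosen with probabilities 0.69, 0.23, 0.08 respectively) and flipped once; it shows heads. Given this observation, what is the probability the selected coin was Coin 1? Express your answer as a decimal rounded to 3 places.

Posterior probability ≈ 0.792

Tabulate prior·likelihood by source: [1] prior 0.69, lik 0.42, product 0.2898; [2] prior 0.23, lik 0.13, product 0.02990; [3] prior 0.08, lik 0.58, product 0.04640.
Normalizing constant = 0.36610; the posterior for Coin 1 is its product over the sum, 0.2898/0.36610 = 0.792.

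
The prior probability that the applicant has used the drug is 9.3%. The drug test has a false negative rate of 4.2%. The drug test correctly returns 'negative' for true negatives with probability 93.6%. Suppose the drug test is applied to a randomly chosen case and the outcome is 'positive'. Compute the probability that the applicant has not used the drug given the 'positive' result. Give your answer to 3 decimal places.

P(¬H | E) ≈ 0.395

Let H be the event that the applicant has used the drug. P(H) = 0.093, so P(¬H) = 0.907. With E the 'positive' result, P(E|H) = 0.958 and P(E|¬H) = 0.064.
P(E) = 0.958·0.093 + 0.064·0.907 = 0.089094 + 0.058048 = 0.14714.
By Bayes' theorem, P(H|E) = 0.089094 / 0.14714 = 0.605. Hence P(¬H|E) = 1 − 0.605 = 0.395.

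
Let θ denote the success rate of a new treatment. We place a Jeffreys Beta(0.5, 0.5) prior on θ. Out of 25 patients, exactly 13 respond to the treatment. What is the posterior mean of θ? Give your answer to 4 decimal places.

The binomial likelihood is conjugate to the Beta prior: with 13 successes and 12 failures, the posterior is Beta(0.5+13, 0.5+12) = Beta(13.5, 12.5).
E[θ | data] = 13.5/(13.5+12.5) = 0.5192.

Posterior mean ≈ 0.5192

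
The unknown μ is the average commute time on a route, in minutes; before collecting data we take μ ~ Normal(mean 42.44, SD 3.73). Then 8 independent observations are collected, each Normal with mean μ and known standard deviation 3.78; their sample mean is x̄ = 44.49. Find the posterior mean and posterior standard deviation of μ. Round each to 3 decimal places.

With known σ, the Normal prior is conjugate. Weight on the data is w = (n/σ²)/(n/σ² + 1/τ₀²) = 0.559895/(0.559895+0.0718757) = 0.88623.
Posterior mean = w·x̄ + (1−w)·μ₀ = 0.88623·44.49 + 0.11377·42.44 = 44.257. Posterior variance = 1/(0.559895+0.0718757) = 1.58285, so SD = 1.258.

Posterior mean ≈ 44.257; posterior SD ≈ 1.258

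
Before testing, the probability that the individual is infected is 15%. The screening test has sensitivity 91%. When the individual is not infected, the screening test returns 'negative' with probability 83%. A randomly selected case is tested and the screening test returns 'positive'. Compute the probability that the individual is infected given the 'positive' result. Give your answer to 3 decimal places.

Write H for 'the individual is infected'. Prior odds H:¬H = 0.15/0.85 = 0.17647. For the 'positive' outcome, the likelihood ratio is 0.91/0.17 = 5.3529.
Posterior odds = 0.17647 × 5.3529 = 0.94464, so P(H|E) = 0.94464/(1+0.94464) = 0.486.

P(H | E) ≈ 0.486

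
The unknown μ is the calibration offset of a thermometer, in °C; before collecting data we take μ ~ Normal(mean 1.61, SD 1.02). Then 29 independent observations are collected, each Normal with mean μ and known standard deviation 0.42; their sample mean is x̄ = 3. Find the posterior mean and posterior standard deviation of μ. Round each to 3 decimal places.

Posterior mean ≈ 2.992; posterior SD ≈ 0.078

Prior precision 1/τ₀² = 1/1.02² = 0.961169; data precision n/σ² = 29/0.42² = 164.399.
Posterior precision = 0.961169 + 164.399 = 165.360, giving posterior SD = 1/√165.360 = 0.078.
Posterior mean = (0.961169·1.61 + 164.399·3) / 165.360 = 2.992.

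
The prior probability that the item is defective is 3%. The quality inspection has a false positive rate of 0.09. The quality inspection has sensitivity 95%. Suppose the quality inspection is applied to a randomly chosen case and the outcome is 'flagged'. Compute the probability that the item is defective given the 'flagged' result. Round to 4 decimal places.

P(H | E) ≈ 0.2461

Write H for 'the item is defective'. Prior odds H:¬H = 0.03/0.97 = 0.030928. For the 'flagged' outcome, the likelihood ratio is 0.95/0.09 = 10.556.
Posterior odds = 0.030928 × 10.556 = 0.32646, so P(H|E) = 0.32646/(1+0.32646) = 0.2461.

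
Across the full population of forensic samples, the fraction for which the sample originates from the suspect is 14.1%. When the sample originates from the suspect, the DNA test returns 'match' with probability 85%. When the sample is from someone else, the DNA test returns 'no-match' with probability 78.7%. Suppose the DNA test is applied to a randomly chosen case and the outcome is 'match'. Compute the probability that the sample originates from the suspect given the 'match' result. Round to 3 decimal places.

Write H for 'the sample originates from the suspect'. Prior odds H:¬H = 0.141/0.859 = 0.16414. For the 'match' outcome, the likelihood ratio is 0.85/0.213 = 3.9906.
Posterior odds = 0.16414 × 3.9906 = 0.65504, so P(H|E) = 0.65504/(1+0.65504) = 0.396.

P(H | E) ≈ 0.396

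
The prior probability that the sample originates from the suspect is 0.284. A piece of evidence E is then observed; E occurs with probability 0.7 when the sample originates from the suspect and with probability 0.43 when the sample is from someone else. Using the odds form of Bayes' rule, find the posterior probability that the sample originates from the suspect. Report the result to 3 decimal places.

Prior odds = 0.284/(1−0.284) = 0.39665. In log-odds, ln(0.39665) = -0.92471.
Add log likelihood ratio: ln(1.6279) = 0.48730.
Posterior log-odds = -0.43741, so posterior odds = exp(-0.43741) = 0.64571. Converting, P(H|E) = 0.64571/1.6457 = 0.392.

Posterior probability ≈ 0.392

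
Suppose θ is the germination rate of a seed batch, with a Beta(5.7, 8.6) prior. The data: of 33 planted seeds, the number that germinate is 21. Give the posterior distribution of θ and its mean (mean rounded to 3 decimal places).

Posterior: Beta(26.7, 20.6); mean ≈ 0.564

Observing 21 successes and 12 failures updates Beta(5.7, 8.6) by adding the success and failure counts to the two shape parameters: α = 5.7+21 = 26.7, β = 8.6+12 = 20.6.
E[θ | data] = 26.7/(26.7+20.6) = 0.564.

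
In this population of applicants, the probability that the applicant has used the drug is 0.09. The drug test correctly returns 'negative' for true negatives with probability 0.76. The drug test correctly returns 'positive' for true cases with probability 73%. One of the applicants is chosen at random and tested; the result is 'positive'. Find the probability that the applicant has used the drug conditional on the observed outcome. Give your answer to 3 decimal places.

P(H | E) ≈ 0.231

Write H for 'the applicant has used the drug'. Prior odds H:¬H = 0.09/0.91 = 0.098901. For the 'positive' outcome, the likelihood ratio is 0.73/0.24 = 3.0417.
Posterior odds = 0.098901 × 3.0417 = 0.30082, so P(H|E) = 0.30082/(1+0.30082) = 0.231.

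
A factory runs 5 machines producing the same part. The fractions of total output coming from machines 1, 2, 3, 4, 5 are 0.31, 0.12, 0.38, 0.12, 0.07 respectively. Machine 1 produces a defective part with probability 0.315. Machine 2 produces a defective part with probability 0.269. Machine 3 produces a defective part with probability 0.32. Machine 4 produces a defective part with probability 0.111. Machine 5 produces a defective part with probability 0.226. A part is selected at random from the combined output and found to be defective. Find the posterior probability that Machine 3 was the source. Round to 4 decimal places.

Posterior probability ≈ 0.4332

Tabulate prior·likelihood by source: [1] prior 0.31, lik 0.315, product 0.09765; [2] prior 0.12, lik 0.269, product 0.03228; [3] prior 0.38, lik 0.32, product 0.1216; [4] prior 0.12, lik 0.111, product 0.01332; [5] prior 0.07, lik 0.226, product 0.01582.
Normalizing constant = 0.28067; the posterior for Machine 3 is its product over the sum, 0.1216/0.28067 = 0.4332.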